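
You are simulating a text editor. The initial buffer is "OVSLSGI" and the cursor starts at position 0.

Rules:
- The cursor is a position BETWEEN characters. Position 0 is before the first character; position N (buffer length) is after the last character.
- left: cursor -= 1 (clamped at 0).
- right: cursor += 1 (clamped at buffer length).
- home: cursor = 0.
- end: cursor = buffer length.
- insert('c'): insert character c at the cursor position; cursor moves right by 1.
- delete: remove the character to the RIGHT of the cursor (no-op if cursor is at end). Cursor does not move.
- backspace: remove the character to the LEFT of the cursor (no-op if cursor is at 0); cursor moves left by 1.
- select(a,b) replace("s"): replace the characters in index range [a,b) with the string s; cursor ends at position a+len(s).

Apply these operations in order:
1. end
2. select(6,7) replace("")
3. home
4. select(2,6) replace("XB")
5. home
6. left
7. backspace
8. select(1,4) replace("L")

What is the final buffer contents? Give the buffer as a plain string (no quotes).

Answer: OL

Derivation:
After op 1 (end): buf='OVSLSGI' cursor=7
After op 2 (select(6,7) replace("")): buf='OVSLSG' cursor=6
After op 3 (home): buf='OVSLSG' cursor=0
After op 4 (select(2,6) replace("XB")): buf='OVXB' cursor=4
After op 5 (home): buf='OVXB' cursor=0
After op 6 (left): buf='OVXB' cursor=0
After op 7 (backspace): buf='OVXB' cursor=0
After op 8 (select(1,4) replace("L")): buf='OL' cursor=2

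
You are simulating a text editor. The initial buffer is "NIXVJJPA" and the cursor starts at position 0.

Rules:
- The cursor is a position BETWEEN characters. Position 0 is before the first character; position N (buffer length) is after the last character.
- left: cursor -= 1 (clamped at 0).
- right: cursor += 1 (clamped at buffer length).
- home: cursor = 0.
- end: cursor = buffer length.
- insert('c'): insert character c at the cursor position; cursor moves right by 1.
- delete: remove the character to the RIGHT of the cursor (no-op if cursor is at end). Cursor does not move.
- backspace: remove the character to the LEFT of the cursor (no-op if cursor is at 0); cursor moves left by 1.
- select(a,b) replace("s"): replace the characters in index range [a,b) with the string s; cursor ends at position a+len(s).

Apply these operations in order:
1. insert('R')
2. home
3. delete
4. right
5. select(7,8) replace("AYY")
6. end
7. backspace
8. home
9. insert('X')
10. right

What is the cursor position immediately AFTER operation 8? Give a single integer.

After op 1 (insert('R')): buf='RNIXVJJPA' cursor=1
After op 2 (home): buf='RNIXVJJPA' cursor=0
After op 3 (delete): buf='NIXVJJPA' cursor=0
After op 4 (right): buf='NIXVJJPA' cursor=1
After op 5 (select(7,8) replace("AYY")): buf='NIXVJJPAYY' cursor=10
After op 6 (end): buf='NIXVJJPAYY' cursor=10
After op 7 (backspace): buf='NIXVJJPAY' cursor=9
After op 8 (home): buf='NIXVJJPAY' cursor=0

Answer: 0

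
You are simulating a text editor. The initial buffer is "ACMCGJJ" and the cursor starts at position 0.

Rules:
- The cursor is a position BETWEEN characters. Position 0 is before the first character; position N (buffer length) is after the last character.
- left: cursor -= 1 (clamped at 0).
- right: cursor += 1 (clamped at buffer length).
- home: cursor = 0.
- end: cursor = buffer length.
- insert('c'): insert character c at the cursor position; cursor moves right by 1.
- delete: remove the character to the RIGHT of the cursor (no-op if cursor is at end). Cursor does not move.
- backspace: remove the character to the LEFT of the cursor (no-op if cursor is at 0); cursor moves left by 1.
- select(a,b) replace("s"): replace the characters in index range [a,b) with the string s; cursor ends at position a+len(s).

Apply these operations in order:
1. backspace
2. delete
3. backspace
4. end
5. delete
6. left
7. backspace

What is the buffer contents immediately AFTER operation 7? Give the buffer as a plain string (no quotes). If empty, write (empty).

Answer: CMCGJ

Derivation:
After op 1 (backspace): buf='ACMCGJJ' cursor=0
After op 2 (delete): buf='CMCGJJ' cursor=0
After op 3 (backspace): buf='CMCGJJ' cursor=0
After op 4 (end): buf='CMCGJJ' cursor=6
After op 5 (delete): buf='CMCGJJ' cursor=6
After op 6 (left): buf='CMCGJJ' cursor=5
After op 7 (backspace): buf='CMCGJ' cursor=4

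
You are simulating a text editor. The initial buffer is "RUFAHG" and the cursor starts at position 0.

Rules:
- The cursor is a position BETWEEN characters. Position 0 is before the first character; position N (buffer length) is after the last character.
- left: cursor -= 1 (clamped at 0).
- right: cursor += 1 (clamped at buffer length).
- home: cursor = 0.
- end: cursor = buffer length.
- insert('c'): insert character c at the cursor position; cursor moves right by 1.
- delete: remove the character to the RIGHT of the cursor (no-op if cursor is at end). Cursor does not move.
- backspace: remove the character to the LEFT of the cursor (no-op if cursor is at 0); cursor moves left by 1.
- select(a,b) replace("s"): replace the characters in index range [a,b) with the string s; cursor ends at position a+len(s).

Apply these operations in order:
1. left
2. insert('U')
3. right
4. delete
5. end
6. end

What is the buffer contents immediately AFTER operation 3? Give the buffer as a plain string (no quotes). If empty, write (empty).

After op 1 (left): buf='RUFAHG' cursor=0
After op 2 (insert('U')): buf='URUFAHG' cursor=1
After op 3 (right): buf='URUFAHG' cursor=2

Answer: URUFAHG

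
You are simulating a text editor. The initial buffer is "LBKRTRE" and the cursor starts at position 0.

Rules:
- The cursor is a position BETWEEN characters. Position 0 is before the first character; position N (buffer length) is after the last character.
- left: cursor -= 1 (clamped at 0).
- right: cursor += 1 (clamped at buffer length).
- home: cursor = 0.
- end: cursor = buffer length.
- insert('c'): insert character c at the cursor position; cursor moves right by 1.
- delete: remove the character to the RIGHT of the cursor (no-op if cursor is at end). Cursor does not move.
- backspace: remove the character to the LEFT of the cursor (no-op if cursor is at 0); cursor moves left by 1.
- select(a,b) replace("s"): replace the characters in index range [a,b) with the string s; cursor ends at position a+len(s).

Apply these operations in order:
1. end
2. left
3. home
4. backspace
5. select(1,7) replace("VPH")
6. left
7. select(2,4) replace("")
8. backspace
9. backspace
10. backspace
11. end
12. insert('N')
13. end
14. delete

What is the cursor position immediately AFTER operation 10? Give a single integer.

After op 1 (end): buf='LBKRTRE' cursor=7
After op 2 (left): buf='LBKRTRE' cursor=6
After op 3 (home): buf='LBKRTRE' cursor=0
After op 4 (backspace): buf='LBKRTRE' cursor=0
After op 5 (select(1,7) replace("VPH")): buf='LVPH' cursor=4
After op 6 (left): buf='LVPH' cursor=3
After op 7 (select(2,4) replace("")): buf='LV' cursor=2
After op 8 (backspace): buf='L' cursor=1
After op 9 (backspace): buf='(empty)' cursor=0
After op 10 (backspace): buf='(empty)' cursor=0

Answer: 0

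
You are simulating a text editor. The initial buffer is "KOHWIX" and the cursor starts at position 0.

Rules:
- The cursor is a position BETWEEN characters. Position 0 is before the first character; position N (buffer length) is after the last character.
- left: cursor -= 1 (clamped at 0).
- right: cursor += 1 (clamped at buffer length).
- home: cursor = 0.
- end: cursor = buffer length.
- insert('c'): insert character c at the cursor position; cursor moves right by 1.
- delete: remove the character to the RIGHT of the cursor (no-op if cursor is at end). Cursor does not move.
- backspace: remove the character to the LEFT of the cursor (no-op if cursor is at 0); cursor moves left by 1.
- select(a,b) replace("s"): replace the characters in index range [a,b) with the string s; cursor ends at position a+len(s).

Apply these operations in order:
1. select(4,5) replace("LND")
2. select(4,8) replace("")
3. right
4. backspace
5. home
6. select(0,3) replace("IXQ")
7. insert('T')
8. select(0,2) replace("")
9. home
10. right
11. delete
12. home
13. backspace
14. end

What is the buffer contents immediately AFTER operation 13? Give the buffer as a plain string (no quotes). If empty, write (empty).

Answer: Q

Derivation:
After op 1 (select(4,5) replace("LND")): buf='KOHWLNDX' cursor=7
After op 2 (select(4,8) replace("")): buf='KOHW' cursor=4
After op 3 (right): buf='KOHW' cursor=4
After op 4 (backspace): buf='KOH' cursor=3
After op 5 (home): buf='KOH' cursor=0
After op 6 (select(0,3) replace("IXQ")): buf='IXQ' cursor=3
After op 7 (insert('T')): buf='IXQT' cursor=4
After op 8 (select(0,2) replace("")): buf='QT' cursor=0
After op 9 (home): buf='QT' cursor=0
After op 10 (right): buf='QT' cursor=1
After op 11 (delete): buf='Q' cursor=1
After op 12 (home): buf='Q' cursor=0
After op 13 (backspace): buf='Q' cursor=0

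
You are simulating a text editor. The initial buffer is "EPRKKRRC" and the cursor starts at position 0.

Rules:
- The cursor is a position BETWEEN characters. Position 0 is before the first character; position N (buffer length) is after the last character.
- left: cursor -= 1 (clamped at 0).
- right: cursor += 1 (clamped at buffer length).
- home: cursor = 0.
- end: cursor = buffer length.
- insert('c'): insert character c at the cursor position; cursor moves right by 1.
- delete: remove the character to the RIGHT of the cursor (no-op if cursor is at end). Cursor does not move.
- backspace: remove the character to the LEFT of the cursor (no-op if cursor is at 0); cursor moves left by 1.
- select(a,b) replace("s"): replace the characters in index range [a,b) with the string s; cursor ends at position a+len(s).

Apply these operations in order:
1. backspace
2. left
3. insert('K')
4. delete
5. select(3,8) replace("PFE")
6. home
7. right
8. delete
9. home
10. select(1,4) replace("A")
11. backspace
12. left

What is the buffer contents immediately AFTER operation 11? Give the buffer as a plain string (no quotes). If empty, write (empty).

After op 1 (backspace): buf='EPRKKRRC' cursor=0
After op 2 (left): buf='EPRKKRRC' cursor=0
After op 3 (insert('K')): buf='KEPRKKRRC' cursor=1
After op 4 (delete): buf='KPRKKRRC' cursor=1
After op 5 (select(3,8) replace("PFE")): buf='KPRPFE' cursor=6
After op 6 (home): buf='KPRPFE' cursor=0
After op 7 (right): buf='KPRPFE' cursor=1
After op 8 (delete): buf='KRPFE' cursor=1
After op 9 (home): buf='KRPFE' cursor=0
After op 10 (select(1,4) replace("A")): buf='KAE' cursor=2
After op 11 (backspace): buf='KE' cursor=1

Answer: KE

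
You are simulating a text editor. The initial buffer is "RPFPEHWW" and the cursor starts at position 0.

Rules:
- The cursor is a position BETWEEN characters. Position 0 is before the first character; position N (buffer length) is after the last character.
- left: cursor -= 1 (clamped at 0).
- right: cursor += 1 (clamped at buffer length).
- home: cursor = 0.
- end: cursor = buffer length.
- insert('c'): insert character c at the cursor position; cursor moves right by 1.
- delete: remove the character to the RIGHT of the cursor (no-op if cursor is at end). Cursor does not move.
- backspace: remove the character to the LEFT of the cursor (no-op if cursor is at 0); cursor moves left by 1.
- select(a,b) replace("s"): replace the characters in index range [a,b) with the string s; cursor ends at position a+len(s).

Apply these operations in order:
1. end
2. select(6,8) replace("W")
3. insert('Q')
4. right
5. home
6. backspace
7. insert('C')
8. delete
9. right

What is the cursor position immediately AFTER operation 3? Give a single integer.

Answer: 8

Derivation:
After op 1 (end): buf='RPFPEHWW' cursor=8
After op 2 (select(6,8) replace("W")): buf='RPFPEHW' cursor=7
After op 3 (insert('Q')): buf='RPFPEHWQ' cursor=8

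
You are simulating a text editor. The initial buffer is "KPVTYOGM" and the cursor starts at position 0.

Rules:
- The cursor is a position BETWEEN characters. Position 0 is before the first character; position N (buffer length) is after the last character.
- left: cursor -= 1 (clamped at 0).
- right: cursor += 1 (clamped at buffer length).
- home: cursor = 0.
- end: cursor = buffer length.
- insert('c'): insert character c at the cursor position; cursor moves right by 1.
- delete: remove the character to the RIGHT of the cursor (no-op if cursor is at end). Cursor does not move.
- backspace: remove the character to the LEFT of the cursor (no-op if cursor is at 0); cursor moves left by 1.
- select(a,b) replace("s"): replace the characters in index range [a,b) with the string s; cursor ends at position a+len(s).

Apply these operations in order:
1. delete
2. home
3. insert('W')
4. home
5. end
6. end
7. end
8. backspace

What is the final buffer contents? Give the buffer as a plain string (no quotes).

Answer: WPVTYOG

Derivation:
After op 1 (delete): buf='PVTYOGM' cursor=0
After op 2 (home): buf='PVTYOGM' cursor=0
After op 3 (insert('W')): buf='WPVTYOGM' cursor=1
After op 4 (home): buf='WPVTYOGM' cursor=0
After op 5 (end): buf='WPVTYOGM' cursor=8
After op 6 (end): buf='WPVTYOGM' cursor=8
After op 7 (end): buf='WPVTYOGM' cursor=8
After op 8 (backspace): buf='WPVTYOG' cursor=7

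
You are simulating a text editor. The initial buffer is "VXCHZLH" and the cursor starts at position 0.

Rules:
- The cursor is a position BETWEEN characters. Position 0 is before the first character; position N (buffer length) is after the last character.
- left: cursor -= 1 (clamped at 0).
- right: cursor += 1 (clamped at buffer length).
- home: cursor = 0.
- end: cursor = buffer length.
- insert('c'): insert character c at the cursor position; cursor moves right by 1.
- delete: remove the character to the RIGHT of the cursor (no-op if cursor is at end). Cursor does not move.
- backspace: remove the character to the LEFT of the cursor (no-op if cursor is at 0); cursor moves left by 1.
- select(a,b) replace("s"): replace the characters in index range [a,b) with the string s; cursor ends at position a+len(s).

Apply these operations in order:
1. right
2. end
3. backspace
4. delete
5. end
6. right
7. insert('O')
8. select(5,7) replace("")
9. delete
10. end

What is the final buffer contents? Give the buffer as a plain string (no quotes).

Answer: VXCHZ

Derivation:
After op 1 (right): buf='VXCHZLH' cursor=1
After op 2 (end): buf='VXCHZLH' cursor=7
After op 3 (backspace): buf='VXCHZL' cursor=6
After op 4 (delete): buf='VXCHZL' cursor=6
After op 5 (end): buf='VXCHZL' cursor=6
After op 6 (right): buf='VXCHZL' cursor=6
After op 7 (insert('O')): buf='VXCHZLO' cursor=7
After op 8 (select(5,7) replace("")): buf='VXCHZ' cursor=5
After op 9 (delete): buf='VXCHZ' cursor=5
After op 10 (end): buf='VXCHZ' cursor=5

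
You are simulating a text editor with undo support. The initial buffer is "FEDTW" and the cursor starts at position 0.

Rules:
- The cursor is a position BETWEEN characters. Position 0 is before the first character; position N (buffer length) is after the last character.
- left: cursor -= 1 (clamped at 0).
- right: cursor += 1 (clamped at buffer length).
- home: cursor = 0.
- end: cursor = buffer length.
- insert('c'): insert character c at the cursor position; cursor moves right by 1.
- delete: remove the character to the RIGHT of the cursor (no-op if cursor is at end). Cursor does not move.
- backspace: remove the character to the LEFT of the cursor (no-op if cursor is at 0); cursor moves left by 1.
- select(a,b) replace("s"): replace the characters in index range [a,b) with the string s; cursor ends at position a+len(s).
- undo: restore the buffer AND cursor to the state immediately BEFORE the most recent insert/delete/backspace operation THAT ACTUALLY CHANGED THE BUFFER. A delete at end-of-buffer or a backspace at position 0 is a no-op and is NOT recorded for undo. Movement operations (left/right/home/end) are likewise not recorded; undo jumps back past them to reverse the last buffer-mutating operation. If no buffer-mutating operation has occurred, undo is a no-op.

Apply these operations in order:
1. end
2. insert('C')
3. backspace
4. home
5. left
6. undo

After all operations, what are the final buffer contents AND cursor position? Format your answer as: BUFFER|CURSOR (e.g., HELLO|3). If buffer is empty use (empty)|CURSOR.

After op 1 (end): buf='FEDTW' cursor=5
After op 2 (insert('C')): buf='FEDTWC' cursor=6
After op 3 (backspace): buf='FEDTW' cursor=5
After op 4 (home): buf='FEDTW' cursor=0
After op 5 (left): buf='FEDTW' cursor=0
After op 6 (undo): buf='FEDTWC' cursor=6

Answer: FEDTWC|6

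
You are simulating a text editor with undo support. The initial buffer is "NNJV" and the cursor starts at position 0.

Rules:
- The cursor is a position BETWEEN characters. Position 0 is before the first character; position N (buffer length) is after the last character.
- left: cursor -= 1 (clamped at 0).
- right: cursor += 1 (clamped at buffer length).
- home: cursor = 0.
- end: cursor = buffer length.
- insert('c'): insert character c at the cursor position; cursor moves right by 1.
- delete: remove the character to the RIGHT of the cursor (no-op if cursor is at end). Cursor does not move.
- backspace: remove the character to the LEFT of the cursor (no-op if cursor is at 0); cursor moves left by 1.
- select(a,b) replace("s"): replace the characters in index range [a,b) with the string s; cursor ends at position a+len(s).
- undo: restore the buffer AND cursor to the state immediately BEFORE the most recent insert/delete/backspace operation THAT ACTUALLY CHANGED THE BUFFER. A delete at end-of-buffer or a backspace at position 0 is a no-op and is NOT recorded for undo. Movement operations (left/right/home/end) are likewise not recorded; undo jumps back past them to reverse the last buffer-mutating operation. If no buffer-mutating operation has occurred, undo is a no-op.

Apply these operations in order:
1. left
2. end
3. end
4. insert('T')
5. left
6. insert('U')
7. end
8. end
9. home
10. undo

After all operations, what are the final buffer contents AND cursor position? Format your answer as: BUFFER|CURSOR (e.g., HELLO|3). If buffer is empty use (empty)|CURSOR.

After op 1 (left): buf='NNJV' cursor=0
After op 2 (end): buf='NNJV' cursor=4
After op 3 (end): buf='NNJV' cursor=4
After op 4 (insert('T')): buf='NNJVT' cursor=5
After op 5 (left): buf='NNJVT' cursor=4
After op 6 (insert('U')): buf='NNJVUT' cursor=5
After op 7 (end): buf='NNJVUT' cursor=6
After op 8 (end): buf='NNJVUT' cursor=6
After op 9 (home): buf='NNJVUT' cursor=0
After op 10 (undo): buf='NNJVT' cursor=4

Answer: NNJVT|4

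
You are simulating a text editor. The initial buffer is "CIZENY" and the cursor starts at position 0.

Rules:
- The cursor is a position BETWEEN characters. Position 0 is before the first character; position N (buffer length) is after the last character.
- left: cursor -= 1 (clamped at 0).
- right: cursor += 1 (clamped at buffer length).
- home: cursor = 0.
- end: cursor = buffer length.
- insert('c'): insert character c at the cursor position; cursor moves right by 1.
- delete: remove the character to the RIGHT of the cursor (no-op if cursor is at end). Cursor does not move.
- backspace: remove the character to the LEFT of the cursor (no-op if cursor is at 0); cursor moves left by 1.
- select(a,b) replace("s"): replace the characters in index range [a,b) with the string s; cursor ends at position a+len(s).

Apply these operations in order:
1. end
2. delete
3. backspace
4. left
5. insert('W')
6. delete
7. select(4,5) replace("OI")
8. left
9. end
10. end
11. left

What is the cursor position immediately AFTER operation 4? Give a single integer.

After op 1 (end): buf='CIZENY' cursor=6
After op 2 (delete): buf='CIZENY' cursor=6
After op 3 (backspace): buf='CIZEN' cursor=5
After op 4 (left): buf='CIZEN' cursor=4

Answer: 4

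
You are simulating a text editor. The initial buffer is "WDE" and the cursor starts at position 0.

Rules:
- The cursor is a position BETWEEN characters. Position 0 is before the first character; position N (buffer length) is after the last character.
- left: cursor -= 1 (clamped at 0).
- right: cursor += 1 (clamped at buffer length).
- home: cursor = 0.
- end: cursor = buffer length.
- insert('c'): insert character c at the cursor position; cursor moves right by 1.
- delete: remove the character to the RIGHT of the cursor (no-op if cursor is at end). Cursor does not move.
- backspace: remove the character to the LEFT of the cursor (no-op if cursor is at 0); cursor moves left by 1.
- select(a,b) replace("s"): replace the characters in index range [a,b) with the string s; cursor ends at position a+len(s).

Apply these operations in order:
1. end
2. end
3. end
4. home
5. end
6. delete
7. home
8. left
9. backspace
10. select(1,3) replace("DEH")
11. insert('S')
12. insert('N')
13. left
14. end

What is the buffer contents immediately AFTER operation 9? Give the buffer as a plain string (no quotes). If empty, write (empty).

Answer: WDE

Derivation:
After op 1 (end): buf='WDE' cursor=3
After op 2 (end): buf='WDE' cursor=3
After op 3 (end): buf='WDE' cursor=3
After op 4 (home): buf='WDE' cursor=0
After op 5 (end): buf='WDE' cursor=3
After op 6 (delete): buf='WDE' cursor=3
After op 7 (home): buf='WDE' cursor=0
After op 8 (left): buf='WDE' cursor=0
After op 9 (backspace): buf='WDE' cursor=0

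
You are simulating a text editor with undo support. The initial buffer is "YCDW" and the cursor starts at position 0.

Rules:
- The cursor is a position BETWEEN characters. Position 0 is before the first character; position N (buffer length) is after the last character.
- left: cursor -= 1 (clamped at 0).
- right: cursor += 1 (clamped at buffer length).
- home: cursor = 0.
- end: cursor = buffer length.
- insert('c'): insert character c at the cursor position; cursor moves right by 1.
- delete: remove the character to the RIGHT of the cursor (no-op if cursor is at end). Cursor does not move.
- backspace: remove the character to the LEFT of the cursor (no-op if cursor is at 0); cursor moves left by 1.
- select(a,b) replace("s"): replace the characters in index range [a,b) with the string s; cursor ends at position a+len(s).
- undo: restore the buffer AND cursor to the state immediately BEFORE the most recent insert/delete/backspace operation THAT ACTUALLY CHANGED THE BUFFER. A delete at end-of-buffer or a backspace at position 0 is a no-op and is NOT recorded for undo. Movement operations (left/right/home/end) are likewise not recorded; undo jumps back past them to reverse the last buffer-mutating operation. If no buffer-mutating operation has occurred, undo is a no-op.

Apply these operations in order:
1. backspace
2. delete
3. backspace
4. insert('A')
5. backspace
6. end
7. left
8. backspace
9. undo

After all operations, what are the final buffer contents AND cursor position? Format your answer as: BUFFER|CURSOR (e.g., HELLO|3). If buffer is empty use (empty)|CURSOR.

After op 1 (backspace): buf='YCDW' cursor=0
After op 2 (delete): buf='CDW' cursor=0
After op 3 (backspace): buf='CDW' cursor=0
After op 4 (insert('A')): buf='ACDW' cursor=1
After op 5 (backspace): buf='CDW' cursor=0
After op 6 (end): buf='CDW' cursor=3
After op 7 (left): buf='CDW' cursor=2
After op 8 (backspace): buf='CW' cursor=1
After op 9 (undo): buf='CDW' cursor=2

Answer: CDW|2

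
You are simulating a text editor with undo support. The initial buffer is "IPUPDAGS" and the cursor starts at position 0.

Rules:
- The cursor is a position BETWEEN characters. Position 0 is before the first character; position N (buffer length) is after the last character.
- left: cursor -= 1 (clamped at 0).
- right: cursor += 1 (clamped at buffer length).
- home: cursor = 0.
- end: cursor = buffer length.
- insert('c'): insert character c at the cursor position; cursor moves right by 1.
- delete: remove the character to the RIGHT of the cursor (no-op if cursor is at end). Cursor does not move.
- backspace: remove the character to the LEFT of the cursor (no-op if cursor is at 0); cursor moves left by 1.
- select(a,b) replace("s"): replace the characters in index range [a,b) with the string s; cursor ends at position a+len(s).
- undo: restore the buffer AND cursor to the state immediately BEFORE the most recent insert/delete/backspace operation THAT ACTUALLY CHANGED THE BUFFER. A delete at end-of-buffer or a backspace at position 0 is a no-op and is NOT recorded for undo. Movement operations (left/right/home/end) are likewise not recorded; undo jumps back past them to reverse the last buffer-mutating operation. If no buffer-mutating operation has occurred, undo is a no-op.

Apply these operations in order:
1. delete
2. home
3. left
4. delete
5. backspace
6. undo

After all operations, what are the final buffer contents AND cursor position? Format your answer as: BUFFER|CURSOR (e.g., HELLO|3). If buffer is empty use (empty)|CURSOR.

After op 1 (delete): buf='PUPDAGS' cursor=0
After op 2 (home): buf='PUPDAGS' cursor=0
After op 3 (left): buf='PUPDAGS' cursor=0
After op 4 (delete): buf='UPDAGS' cursor=0
After op 5 (backspace): buf='UPDAGS' cursor=0
After op 6 (undo): buf='PUPDAGS' cursor=0

Answer: PUPDAGS|0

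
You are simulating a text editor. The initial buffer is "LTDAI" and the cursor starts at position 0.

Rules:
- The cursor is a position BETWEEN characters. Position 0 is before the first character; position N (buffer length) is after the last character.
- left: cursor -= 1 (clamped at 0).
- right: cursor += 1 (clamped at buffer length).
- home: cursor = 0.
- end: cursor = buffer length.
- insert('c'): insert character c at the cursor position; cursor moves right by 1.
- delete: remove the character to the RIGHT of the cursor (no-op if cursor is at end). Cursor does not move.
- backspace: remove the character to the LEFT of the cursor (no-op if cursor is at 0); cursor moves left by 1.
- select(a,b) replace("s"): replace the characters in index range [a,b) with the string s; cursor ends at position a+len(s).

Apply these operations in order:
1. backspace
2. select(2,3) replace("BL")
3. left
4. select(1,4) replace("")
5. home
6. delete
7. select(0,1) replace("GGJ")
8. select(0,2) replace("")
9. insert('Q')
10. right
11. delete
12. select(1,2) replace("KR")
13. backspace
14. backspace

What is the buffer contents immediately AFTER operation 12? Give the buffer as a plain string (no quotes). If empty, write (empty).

After op 1 (backspace): buf='LTDAI' cursor=0
After op 2 (select(2,3) replace("BL")): buf='LTBLAI' cursor=4
After op 3 (left): buf='LTBLAI' cursor=3
After op 4 (select(1,4) replace("")): buf='LAI' cursor=1
After op 5 (home): buf='LAI' cursor=0
After op 6 (delete): buf='AI' cursor=0
After op 7 (select(0,1) replace("GGJ")): buf='GGJI' cursor=3
After op 8 (select(0,2) replace("")): buf='JI' cursor=0
After op 9 (insert('Q')): buf='QJI' cursor=1
After op 10 (right): buf='QJI' cursor=2
After op 11 (delete): buf='QJ' cursor=2
After op 12 (select(1,2) replace("KR")): buf='QKR' cursor=3

Answer: QKR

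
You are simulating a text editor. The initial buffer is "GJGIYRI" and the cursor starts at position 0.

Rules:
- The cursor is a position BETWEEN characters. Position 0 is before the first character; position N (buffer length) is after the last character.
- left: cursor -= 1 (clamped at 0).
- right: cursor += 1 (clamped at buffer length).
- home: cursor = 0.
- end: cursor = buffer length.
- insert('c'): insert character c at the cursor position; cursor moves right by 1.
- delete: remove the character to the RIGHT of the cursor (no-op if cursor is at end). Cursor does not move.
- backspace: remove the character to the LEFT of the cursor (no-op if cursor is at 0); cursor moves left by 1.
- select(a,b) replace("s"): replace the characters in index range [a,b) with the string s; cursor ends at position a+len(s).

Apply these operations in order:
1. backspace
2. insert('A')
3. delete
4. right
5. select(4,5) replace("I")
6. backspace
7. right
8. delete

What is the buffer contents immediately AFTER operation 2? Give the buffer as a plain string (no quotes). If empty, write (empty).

After op 1 (backspace): buf='GJGIYRI' cursor=0
After op 2 (insert('A')): buf='AGJGIYRI' cursor=1

Answer: AGJGIYRI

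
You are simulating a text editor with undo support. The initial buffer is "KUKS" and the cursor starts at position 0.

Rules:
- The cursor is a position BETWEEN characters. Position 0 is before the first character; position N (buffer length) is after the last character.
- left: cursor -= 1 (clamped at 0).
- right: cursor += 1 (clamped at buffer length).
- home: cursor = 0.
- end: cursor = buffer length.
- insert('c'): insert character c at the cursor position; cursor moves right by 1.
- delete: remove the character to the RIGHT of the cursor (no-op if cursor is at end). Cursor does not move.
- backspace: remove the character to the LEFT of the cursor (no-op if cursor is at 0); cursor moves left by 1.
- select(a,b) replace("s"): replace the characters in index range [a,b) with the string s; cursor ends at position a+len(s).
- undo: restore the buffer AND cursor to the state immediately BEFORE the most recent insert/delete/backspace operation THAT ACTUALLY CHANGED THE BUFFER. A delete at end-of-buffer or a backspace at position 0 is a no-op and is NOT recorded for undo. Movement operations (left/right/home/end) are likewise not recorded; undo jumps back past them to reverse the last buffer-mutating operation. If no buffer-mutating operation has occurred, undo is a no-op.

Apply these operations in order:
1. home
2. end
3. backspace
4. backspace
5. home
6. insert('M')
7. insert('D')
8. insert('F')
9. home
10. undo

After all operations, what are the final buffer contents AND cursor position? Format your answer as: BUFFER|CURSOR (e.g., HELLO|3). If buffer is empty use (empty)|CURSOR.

Answer: MDKU|2

Derivation:
After op 1 (home): buf='KUKS' cursor=0
After op 2 (end): buf='KUKS' cursor=4
After op 3 (backspace): buf='KUK' cursor=3
After op 4 (backspace): buf='KU' cursor=2
After op 5 (home): buf='KU' cursor=0
After op 6 (insert('M')): buf='MKU' cursor=1
After op 7 (insert('D')): buf='MDKU' cursor=2
After op 8 (insert('F')): buf='MDFKU' cursor=3
After op 9 (home): buf='MDFKU' cursor=0
After op 10 (undo): buf='MDKU' cursor=2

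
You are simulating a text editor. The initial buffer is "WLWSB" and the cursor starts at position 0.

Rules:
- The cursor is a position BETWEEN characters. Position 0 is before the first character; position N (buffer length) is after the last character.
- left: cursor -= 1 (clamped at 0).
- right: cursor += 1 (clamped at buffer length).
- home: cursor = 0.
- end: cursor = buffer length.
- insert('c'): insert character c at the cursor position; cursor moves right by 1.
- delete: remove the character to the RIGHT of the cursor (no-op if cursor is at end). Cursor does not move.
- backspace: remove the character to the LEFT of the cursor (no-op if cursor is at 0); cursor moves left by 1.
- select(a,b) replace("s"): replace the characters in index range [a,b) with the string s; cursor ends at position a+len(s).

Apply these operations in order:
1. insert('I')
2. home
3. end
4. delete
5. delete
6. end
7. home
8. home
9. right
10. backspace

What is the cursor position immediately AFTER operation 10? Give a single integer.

After op 1 (insert('I')): buf='IWLWSB' cursor=1
After op 2 (home): buf='IWLWSB' cursor=0
After op 3 (end): buf='IWLWSB' cursor=6
After op 4 (delete): buf='IWLWSB' cursor=6
After op 5 (delete): buf='IWLWSB' cursor=6
After op 6 (end): buf='IWLWSB' cursor=6
After op 7 (home): buf='IWLWSB' cursor=0
After op 8 (home): buf='IWLWSB' cursor=0
After op 9 (right): buf='IWLWSB' cursor=1
After op 10 (backspace): buf='WLWSB' cursor=0

Answer: 0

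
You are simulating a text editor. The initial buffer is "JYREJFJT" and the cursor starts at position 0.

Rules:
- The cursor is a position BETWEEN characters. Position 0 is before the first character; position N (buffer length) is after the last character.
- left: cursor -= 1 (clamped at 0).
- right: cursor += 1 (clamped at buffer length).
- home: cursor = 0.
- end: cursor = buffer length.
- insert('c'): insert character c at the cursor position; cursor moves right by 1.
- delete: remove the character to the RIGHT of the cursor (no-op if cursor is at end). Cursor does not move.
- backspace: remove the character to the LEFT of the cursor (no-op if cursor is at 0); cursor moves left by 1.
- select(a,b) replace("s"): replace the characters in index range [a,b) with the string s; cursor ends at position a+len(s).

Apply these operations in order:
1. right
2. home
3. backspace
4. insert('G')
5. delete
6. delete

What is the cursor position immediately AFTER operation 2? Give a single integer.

After op 1 (right): buf='JYREJFJT' cursor=1
After op 2 (home): buf='JYREJFJT' cursor=0

Answer: 0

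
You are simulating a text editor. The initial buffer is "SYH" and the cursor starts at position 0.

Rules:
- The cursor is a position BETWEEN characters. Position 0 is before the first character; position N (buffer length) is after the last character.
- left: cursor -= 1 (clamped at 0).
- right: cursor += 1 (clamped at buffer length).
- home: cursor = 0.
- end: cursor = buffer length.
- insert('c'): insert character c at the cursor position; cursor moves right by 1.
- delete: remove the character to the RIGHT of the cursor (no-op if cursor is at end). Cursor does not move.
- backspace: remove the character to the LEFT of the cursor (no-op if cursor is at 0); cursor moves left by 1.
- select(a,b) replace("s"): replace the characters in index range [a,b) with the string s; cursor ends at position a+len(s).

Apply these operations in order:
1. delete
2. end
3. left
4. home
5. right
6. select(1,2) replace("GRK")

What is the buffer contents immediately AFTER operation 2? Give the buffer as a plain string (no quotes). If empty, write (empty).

Answer: YH

Derivation:
After op 1 (delete): buf='YH' cursor=0
After op 2 (end): buf='YH' cursor=2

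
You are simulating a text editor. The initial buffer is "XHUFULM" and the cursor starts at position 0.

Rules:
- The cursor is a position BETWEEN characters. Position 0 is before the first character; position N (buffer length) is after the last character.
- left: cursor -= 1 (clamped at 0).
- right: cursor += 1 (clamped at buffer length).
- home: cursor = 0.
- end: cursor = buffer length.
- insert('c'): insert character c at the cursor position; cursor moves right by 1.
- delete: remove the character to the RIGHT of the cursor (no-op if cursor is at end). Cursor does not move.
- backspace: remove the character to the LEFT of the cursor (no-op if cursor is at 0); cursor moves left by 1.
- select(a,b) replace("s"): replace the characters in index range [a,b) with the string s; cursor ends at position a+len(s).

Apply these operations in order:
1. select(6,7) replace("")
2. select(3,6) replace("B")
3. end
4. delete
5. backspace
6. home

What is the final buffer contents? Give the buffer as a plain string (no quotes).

After op 1 (select(6,7) replace("")): buf='XHUFUL' cursor=6
After op 2 (select(3,6) replace("B")): buf='XHUB' cursor=4
After op 3 (end): buf='XHUB' cursor=4
After op 4 (delete): buf='XHUB' cursor=4
After op 5 (backspace): buf='XHU' cursor=3
After op 6 (home): buf='XHU' cursor=0

Answer: XHU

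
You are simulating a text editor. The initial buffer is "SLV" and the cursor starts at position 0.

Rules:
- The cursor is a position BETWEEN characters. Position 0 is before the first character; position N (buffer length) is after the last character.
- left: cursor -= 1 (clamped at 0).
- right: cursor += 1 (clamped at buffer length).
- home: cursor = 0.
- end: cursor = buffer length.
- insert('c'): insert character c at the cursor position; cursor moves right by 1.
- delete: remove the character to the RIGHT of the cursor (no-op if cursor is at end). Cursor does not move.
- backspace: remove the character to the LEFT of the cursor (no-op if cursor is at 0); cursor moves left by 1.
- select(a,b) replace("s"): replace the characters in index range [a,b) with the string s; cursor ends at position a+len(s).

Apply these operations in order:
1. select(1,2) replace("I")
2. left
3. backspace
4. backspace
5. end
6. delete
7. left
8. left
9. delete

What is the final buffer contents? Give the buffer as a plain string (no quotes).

After op 1 (select(1,2) replace("I")): buf='SIV' cursor=2
After op 2 (left): buf='SIV' cursor=1
After op 3 (backspace): buf='IV' cursor=0
After op 4 (backspace): buf='IV' cursor=0
After op 5 (end): buf='IV' cursor=2
After op 6 (delete): buf='IV' cursor=2
After op 7 (left): buf='IV' cursor=1
After op 8 (left): buf='IV' cursor=0
After op 9 (delete): buf='V' cursor=0

Answer: V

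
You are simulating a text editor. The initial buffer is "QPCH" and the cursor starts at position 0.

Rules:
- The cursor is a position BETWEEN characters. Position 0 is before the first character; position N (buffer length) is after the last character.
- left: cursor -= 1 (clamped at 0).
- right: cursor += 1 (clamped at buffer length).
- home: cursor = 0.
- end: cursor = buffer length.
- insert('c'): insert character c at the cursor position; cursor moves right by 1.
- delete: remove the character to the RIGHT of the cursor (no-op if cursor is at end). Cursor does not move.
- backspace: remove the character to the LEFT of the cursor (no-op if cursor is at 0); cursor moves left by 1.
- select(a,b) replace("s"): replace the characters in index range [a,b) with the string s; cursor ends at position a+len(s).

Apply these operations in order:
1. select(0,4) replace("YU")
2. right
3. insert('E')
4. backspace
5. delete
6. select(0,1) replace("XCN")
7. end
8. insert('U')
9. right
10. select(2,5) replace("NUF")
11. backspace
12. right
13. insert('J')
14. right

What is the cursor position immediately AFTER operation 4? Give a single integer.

Answer: 2

Derivation:
After op 1 (select(0,4) replace("YU")): buf='YU' cursor=2
After op 2 (right): buf='YU' cursor=2
After op 3 (insert('E')): buf='YUE' cursor=3
After op 4 (backspace): buf='YU' cursor=2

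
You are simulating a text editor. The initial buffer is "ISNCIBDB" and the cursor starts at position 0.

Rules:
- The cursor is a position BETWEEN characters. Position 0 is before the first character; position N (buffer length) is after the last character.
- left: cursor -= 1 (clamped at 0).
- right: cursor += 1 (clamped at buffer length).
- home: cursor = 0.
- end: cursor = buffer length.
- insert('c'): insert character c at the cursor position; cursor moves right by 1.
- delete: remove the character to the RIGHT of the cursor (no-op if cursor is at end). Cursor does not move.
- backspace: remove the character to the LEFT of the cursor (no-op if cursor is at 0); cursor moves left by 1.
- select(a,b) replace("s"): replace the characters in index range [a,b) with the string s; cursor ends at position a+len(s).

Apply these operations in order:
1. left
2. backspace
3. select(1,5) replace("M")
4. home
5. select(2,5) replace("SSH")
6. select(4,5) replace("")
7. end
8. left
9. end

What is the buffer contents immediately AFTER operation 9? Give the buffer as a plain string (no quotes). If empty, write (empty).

After op 1 (left): buf='ISNCIBDB' cursor=0
After op 2 (backspace): buf='ISNCIBDB' cursor=0
After op 3 (select(1,5) replace("M")): buf='IMBDB' cursor=2
After op 4 (home): buf='IMBDB' cursor=0
After op 5 (select(2,5) replace("SSH")): buf='IMSSH' cursor=5
After op 6 (select(4,5) replace("")): buf='IMSS' cursor=4
After op 7 (end): buf='IMSS' cursor=4
After op 8 (left): buf='IMSS' cursor=3
After op 9 (end): buf='IMSS' cursor=4

Answer: IMSS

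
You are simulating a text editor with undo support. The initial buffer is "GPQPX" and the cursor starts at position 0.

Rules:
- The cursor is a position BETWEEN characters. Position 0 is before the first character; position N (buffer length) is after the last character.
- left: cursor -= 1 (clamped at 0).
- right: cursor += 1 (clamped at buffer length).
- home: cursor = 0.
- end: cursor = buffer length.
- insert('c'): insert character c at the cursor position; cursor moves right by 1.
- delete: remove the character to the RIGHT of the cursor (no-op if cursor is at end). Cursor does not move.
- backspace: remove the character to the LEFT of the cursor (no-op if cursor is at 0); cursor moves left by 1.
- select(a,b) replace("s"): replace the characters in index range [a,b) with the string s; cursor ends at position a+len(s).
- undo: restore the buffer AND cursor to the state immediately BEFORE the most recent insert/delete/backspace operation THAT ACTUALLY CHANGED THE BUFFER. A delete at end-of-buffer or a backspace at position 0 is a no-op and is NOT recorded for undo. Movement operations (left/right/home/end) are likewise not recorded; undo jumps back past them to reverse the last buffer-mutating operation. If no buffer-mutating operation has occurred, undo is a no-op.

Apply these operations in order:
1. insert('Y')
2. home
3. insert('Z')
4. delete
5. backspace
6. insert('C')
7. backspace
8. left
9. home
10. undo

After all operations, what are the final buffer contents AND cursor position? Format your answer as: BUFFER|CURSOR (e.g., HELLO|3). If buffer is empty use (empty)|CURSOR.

After op 1 (insert('Y')): buf='YGPQPX' cursor=1
After op 2 (home): buf='YGPQPX' cursor=0
After op 3 (insert('Z')): buf='ZYGPQPX' cursor=1
After op 4 (delete): buf='ZGPQPX' cursor=1
After op 5 (backspace): buf='GPQPX' cursor=0
After op 6 (insert('C')): buf='CGPQPX' cursor=1
After op 7 (backspace): buf='GPQPX' cursor=0
After op 8 (left): buf='GPQPX' cursor=0
After op 9 (home): buf='GPQPX' cursor=0
After op 10 (undo): buf='CGPQPX' cursor=1

Answer: CGPQPX|1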